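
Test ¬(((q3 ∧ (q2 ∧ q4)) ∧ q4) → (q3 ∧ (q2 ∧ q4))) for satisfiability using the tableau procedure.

Initial set: {¬(((q3 ∧ (q2 ∧ q4)) ∧ q4) → (q3 ∧ (q2 ∧ q4)))}.
¬(((q3 ∧ (q2 ∧ q4)) ∧ q4) → (q3 ∧ (q2 ∧ q4))): α-rule — add ((q3 ∧ (q2 ∧ q4)) ∧ q4), ¬(q3 ∧ (q2 ∧ q4)).
((q3 ∧ (q2 ∧ q4)) ∧ q4): α-rule — add (q3 ∧ (q2 ∧ q4)), q4.
(q3 ∧ (q2 ∧ q4)): α-rule — add q3, (q2 ∧ q4).
(q2 ∧ q4): α-rule — add q2, q4.
¬(q3 ∧ (q2 ∧ q4)): β-rule — branch into ¬q3  //  ¬(q2 ∧ q4).
  branch 1 (add ¬q3):
    × closes — contains both q3 and ¬q3.
  branch 2 (add ¬(q2 ∧ q4)):
    ¬(q2 ∧ q4): β-rule — branch into ¬q2  //  ¬q4.
      branch 2.1 (add ¬q2):
        × closes — contains both q2 and ¬q2.
      branch 2.2 (add ¬q4):
        × closes — contains both q4 and ¬q4.
All 3 branches close.
Every branch closed; the formula is unsatisfiable.

Unsatisfiable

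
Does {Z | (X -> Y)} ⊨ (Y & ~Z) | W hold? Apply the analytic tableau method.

Initial set: {(Z | (X -> Y)); ~((Y & ~Z) | W)}.
~((Y & ~Z) | W): α-rule — add ~(Y & ~Z), ~W.
(Z | (X -> Y)): β-rule — branch into Z  //  (X -> Y).
  branch 1 (add Z):
    ~(Y & ~Z): β-rule — branch into ~Y  //  ~~Z.
      branch 1.1 (add ~Y):
        ○ open, literals {W=false, Y=false, Z=true}.
      branch 1.2 (add ~~Z):
        ○ open, literals {W=false, Z=true}.
  branch 2 (add (X -> Y)):
    ~(Y & ~Z): β-rule — branch into ~Y  //  ~~Z.
      branch 2.1 (add ~Y):
        (X -> Y): β-rule — branch into ~X  //  Y.
          branch 2.1.1 (add ~X):
            ○ open, literals {W=false, X=false, Y=false}.
          branch 2.1.2 (add Y):
            × closes — contains both Y and ~Y.
      branch 2.2 (add ~~Z):
        (X -> Y): β-rule — branch into ~X  //  Y.
          branch 2.2.1 (add ~X):
            ○ open, literals {W=false, X=false, Z=true}.
          branch 2.2.2 (add Y):
            ○ open, literals {W=false, Y=true, Z=true}.
1 branch closed, 5 open.
An open branch gives a countermodel: W=false, Y=false, Z=true (unmentioned atoms arbitrary); the premises hold there but the conclusion fails.

No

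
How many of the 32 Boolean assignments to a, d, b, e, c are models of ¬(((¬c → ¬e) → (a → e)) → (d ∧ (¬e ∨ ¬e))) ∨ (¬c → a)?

30

Initial set: {(¬(((¬c → ¬e) → (a → e)) → (d ∧ (¬e ∨ ¬e))) ∨ (¬c → a))}.
(¬(((¬c → ¬e) → (a → e)) → (d ∧ (¬e ∨ ¬e))) ∨ (¬c → a)): β-rule — branch into ¬(((¬c → ¬e) → (a → e)) → (d ∧ (¬e ∨ ¬e)))  //  (¬c → a).
  branch 1 (add ¬(((¬c → ¬e) → (a → e)) → (d ∧ (¬e ∨ ¬e)))):
    ¬(((¬c → ¬e) → (a → e)) → (d ∧ (¬e ∨ ¬e))): α-rule — add ((¬c → ¬e) → (a → e)), ¬(d ∧ (¬e ∨ ¬e)).
    ((¬c → ¬e) → (a → e)): β-rule — branch into ¬(¬c → ¬e)  //  (a → e).
      branch 1.1 (add ¬(¬c → ¬e)):
        ¬(¬c → ¬e): α-rule — add ¬c, ¬¬e.
        ¬(d ∧ (¬e ∨ ¬e)): β-rule — branch into ¬d  //  ¬(¬e ∨ ¬e).
          branch 1.1.1 (add ¬d):
            ○ open, literals {c=0, d=0, e=1}.
          branch 1.1.2 (add ¬(¬e ∨ ¬e)):
            ¬(¬e ∨ ¬e): α-rule — add ¬¬e, ¬¬e.
            ○ open, literals {c=0, e=1}.
      branch 1.2 (add (a → e)):
        ¬(d ∧ (¬e ∨ ¬e)): β-rule — branch into ¬d  //  ¬(¬e ∨ ¬e).
          branch 1.2.1 (add ¬d):
            (a → e): β-rule — branch into ¬a  //  e.
              branch 1.2.1.1 (add ¬a):
                ○ open, literals {a=0, d=0}.
              branch 1.2.1.2 (add e):
                ○ open, literals {d=0, e=1}.
          branch 1.2.2 (add ¬(¬e ∨ ¬e)):
            ¬(¬e ∨ ¬e): α-rule — add ¬¬e, ¬¬e.
            (a → e): β-rule — branch into ¬a  //  e.
              branch 1.2.2.1 (add ¬a):
                ○ open, literals {a=0, e=1}.
              branch 1.2.2.2 (add e):
                ○ open, literals {e=1}.
  branch 2 (add (¬c → a)):
    (¬c → a): β-rule — branch into ¬¬c  //  a.
      branch 2.1 (add ¬¬c):
        ○ open, literals {c=1}.
      branch 2.2 (add a):
        ○ open, literals {a=1}.
0 branches closed, 8 open.
Each open branch fixes some atoms; the unmentioned ones are free. Counting distinct full assignments: branch {c=0, d=0, e=1} (a, b) contributes 4 new; branch {c=0, e=1} (a, d, b) contributes 4 new; branch {a=0, d=0} (b, e, c) contributes 6 new; branch {d=0, e=1} (a, b, c) contributes 2 new; branch {a=0, e=1} (d, b, c) contributes 2 new; branch {e=1} (a, d, b, c) contributes 2 new; branch {c=1} (a, d, b, e) contributes 6 new; branch {a=1} (d, b, e, c) contributes 4 new. Total: 30.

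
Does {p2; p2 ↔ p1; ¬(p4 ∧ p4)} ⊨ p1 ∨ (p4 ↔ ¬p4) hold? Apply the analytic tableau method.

Initial set: {p2; (p2 ↔ p1); ¬(p4 ∧ p4); ¬(p1 ∨ (p4 ↔ ¬p4))}.
¬(p1 ∨ (p4 ↔ ¬p4)): α-rule — add ¬p1, ¬(p4 ↔ ¬p4).
(p2 ↔ p1): β-rule — branch into p2, p1  //  ¬p2, ¬p1.
  branch 1 (add p2, p1):
    × closes — contains both p1 and ¬p1.
  branch 2 (add ¬p2, ¬p1):
    × closes — contains both p2 and ¬p2.
All 2 branches close.
Every branch closed, so the premises entail the conclusion.

Yes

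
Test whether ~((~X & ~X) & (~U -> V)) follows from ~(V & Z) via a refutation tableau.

No

Initial set: {~(V & Z); ~~((~X & ~X) & (~U -> V))}.
~~((~X & ~X) & (~U -> V)): α-rule — add (~X & ~X), (~U -> V).
(~X & ~X): α-rule — add ~X, ~X.
~(V & Z): β-rule — branch into ~V  //  ~Z.
  branch 1 (add ~V):
    (~U -> V): β-rule — branch into ~~U  //  V.
      branch 1.1 (add ~~U):
        ○ open, literals {U=T, V=F, X=F}.
      branch 1.2 (add V):
        × closes — contains both V and ~V.
  branch 2 (add ~Z):
    (~U -> V): β-rule — branch into ~~U  //  V.
      branch 2.1 (add ~~U):
        ○ open, literals {U=T, X=F, Z=F}.
      branch 2.2 (add V):
        ○ open, literals {V=T, X=F, Z=F}.
1 branch closed, 3 open.
An open branch gives a countermodel: U=T, V=F, X=F (unmentioned atoms arbitrary); the premises hold there but the conclusion fails.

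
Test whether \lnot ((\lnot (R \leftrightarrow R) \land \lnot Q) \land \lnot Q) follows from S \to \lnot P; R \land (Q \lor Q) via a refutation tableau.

Initial set: {(S \to \lnot P); (R \land (Q \lor Q)); \lnot \lnot ((\lnot (R \leftrightarrow R) \land \lnot Q) \land \lnot Q)}.
(R \land (Q \lor Q)): α-rule — add R, (Q \lor Q).
\lnot \lnot ((\lnot (R \leftrightarrow R) \land \lnot Q) \land \lnot Q): α-rule — add (\lnot (R \leftrightarrow R) \land \lnot Q), \lnot Q.
(\lnot (R \leftrightarrow R) \land \lnot Q): α-rule — add \lnot (R \leftrightarrow R), \lnot Q.
(S \to \lnot P): β-rule — branch into \lnot S  //  \lnot P.
  branch 1 (add \lnot S):
    (Q \lor Q): β-rule — branch into Q  //  Q.
      branch 1.1 (add Q):
        × closes — contains both Q and \lnot Q.
      branch 1.2 (add Q):
        × closes — contains both Q and \lnot Q.
  branch 2 (add \lnot P):
    (Q \lor Q): β-rule — branch into Q  //  Q.
      branch 2.1 (add Q):
        × closes — contains both Q and \lnot Q.
      branch 2.2 (add Q):
        × closes — contains both Q and \lnot Q.
All 4 branches close.
Every branch closed, so the premises entail the conclusion.

Yes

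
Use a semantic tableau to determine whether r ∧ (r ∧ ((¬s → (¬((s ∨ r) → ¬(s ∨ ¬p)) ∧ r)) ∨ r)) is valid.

Not valid

Assume the negation and expand:
Initial set: {¬(r ∧ (r ∧ ((¬s → (¬((s ∨ r) → ¬(s ∨ ¬p)) ∧ r)) ∨ r)))}.
¬(r ∧ (r ∧ ((¬s → (¬((s ∨ r) → ¬(s ∨ ¬p)) ∧ r)) ∨ r))): β-rule — branch into ¬r  //  ¬(r ∧ ((¬s → (¬((s ∨ r) → ¬(s ∨ ¬p)) ∧ r)) ∨ r)).
  branch 1 (add ¬r):
    ○ open, literals {r=F}.
  branch 2 (add ¬(r ∧ ((¬s → (¬((s ∨ r) → ¬(s ∨ ¬p)) ∧ r)) ∨ r))):
    ¬(r ∧ ((¬s → (¬((s ∨ r) → ¬(s ∨ ¬p)) ∧ r)) ∨ r)): β-rule — branch into ¬r  //  ¬((¬s → (¬((s ∨ r) → ¬(s ∨ ¬p)) ∧ r)) ∨ r).
      branch 2.1 (add ¬r):
        ○ open, literals {r=F}.
      branch 2.2 (add ¬((¬s → (¬((s ∨ r) → ¬(s ∨ ¬p)) ∧ r)) ∨ r)):
        ¬((¬s → (¬((s ∨ r) → ¬(s ∨ ¬p)) ∧ r)) ∨ r): α-rule — add ¬(¬s → (¬((s ∨ r) → ¬(s ∨ ¬p)) ∧ r)), ¬r.
        ¬(¬s → (¬((s ∨ r) → ¬(s ∨ ¬p)) ∧ r)): α-rule — add ¬s, ¬(¬((s ∨ r) → ¬(s ∨ ¬p)) ∧ r).
        ¬(¬((s ∨ r) → ¬(s ∨ ¬p)) ∧ r): β-rule — branch into ¬¬((s ∨ r) → ¬(s ∨ ¬p))  //  ¬r.
          branch 2.2.1 (add ¬¬((s ∨ r) → ¬(s ∨ ¬p))):
            ¬¬((s ∨ r) → ¬(s ∨ ¬p)): β-rule — branch into ¬(s ∨ r)  //  ¬(s ∨ ¬p).
              branch 2.2.1.1 (add ¬(s ∨ r)):
                ¬(s ∨ r): α-rule — add ¬s, ¬r.
                ○ open, literals {r=F, s=F}.
              branch 2.2.1.2 (add ¬(s ∨ ¬p)):
                ¬(s ∨ ¬p): α-rule — add ¬s, ¬¬p.
                ○ open, literals {p=T, r=F, s=F}.
          branch 2.2.2 (add ¬r):
            ○ open, literals {r=F, s=F}.
0 branches closed, 5 open.
An open branch gives a countermodel: r=F (unmentioned atoms arbitrary); under it the original formula is false.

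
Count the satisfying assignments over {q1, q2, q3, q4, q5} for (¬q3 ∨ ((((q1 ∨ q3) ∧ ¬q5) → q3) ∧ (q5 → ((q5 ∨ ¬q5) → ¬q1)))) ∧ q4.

Initial set: {((¬q3 ∨ ((((q1 ∨ q3) ∧ ¬q5) → q3) ∧ (q5 → ((q5 ∨ ¬q5) → ¬q1)))) ∧ q4)}.
((¬q3 ∨ ((((q1 ∨ q3) ∧ ¬q5) → q3) ∧ (q5 → ((q5 ∨ ¬q5) → ¬q1)))) ∧ q4): α-rule — add (¬q3 ∨ ((((q1 ∨ q3) ∧ ¬q5) → q3) ∧ (q5 → ((q5 ∨ ¬q5) → ¬q1)))), q4.
(¬q3 ∨ ((((q1 ∨ q3) ∧ ¬q5) → q3) ∧ (q5 → ((q5 ∨ ¬q5) → ¬q1)))): β-rule — branch into ¬q3  //  ((((q1 ∨ q3) ∧ ¬q5) → q3) ∧ (q5 → ((q5 ∨ ¬q5) → ¬q1))).
  branch 1 (add ¬q3):
    ○ open, literals {q3=F, q4=T}.
  branch 2 (add ((((q1 ∨ q3) ∧ ¬q5) → q3) ∧ (q5 → ((q5 ∨ ¬q5) → ¬q1)))):
    ((((q1 ∨ q3) ∧ ¬q5) → q3) ∧ (q5 → ((q5 ∨ ¬q5) → ¬q1))): α-rule — add (((q1 ∨ q3) ∧ ¬q5) → q3), (q5 → ((q5 ∨ ¬q5) → ¬q1)).
    (((q1 ∨ q3) ∧ ¬q5) → q3): β-rule — branch into ¬((q1 ∨ q3) ∧ ¬q5)  //  q3.
      branch 2.1 (add ¬((q1 ∨ q3) ∧ ¬q5)):
        (q5 → ((q5 ∨ ¬q5) → ¬q1)): β-rule — branch into ¬q5  //  ((q5 ∨ ¬q5) → ¬q1).
          branch 2.1.1 (add ¬q5):
            ¬((q1 ∨ q3) ∧ ¬q5): β-rule — branch into ¬(q1 ∨ q3)  //  ¬¬q5.
              branch 2.1.1.1 (add ¬(q1 ∨ q3)):
                ¬(q1 ∨ q3): α-rule — add ¬q1, ¬q3.
                ○ open, literals {q1=F, q3=F, q4=T, q5=F}.
              branch 2.1.1.2 (add ¬¬q5):
                × closes — contains both q5 and ¬q5.
          branch 2.1.2 (add ((q5 ∨ ¬q5) → ¬q1)):
            ¬((q1 ∨ q3) ∧ ¬q5): β-rule — branch into ¬(q1 ∨ q3)  //  ¬¬q5.
              branch 2.1.2.1 (add ¬(q1 ∨ q3)):
                ¬(q1 ∨ q3): α-rule — add ¬q1, ¬q3.
                ((q5 ∨ ¬q5) → ¬q1): β-rule — branch into ¬(q5 ∨ ¬q5)  //  ¬q1.
                  branch 2.1.2.1.1 (add ¬(q5 ∨ ¬q5)):
                    ¬(q5 ∨ ¬q5): α-rule — add ¬q5, ¬¬q5.
                    × closes — contains both q5 and ¬q5.
                  branch 2.1.2.1.2 (add ¬q1):
                    ○ open, literals {q1=F, q3=F, q4=T}.
              branch 2.1.2.2 (add ¬¬q5):
                ((q5 ∨ ¬q5) → ¬q1): β-rule — branch into ¬(q5 ∨ ¬q5)  //  ¬q1.
                  branch 2.1.2.2.1 (add ¬(q5 ∨ ¬q5)):
                    ¬(q5 ∨ ¬q5): α-rule — add ¬q5, ¬¬q5.
                    × closes — contains both q5 and ¬q5.
                  branch 2.1.2.2.2 (add ¬q1):
                    ○ open, literals {q1=F, q4=T, q5=T}.
      branch 2.2 (add q3):
        (q5 → ((q5 ∨ ¬q5) → ¬q1)): β-rule — branch into ¬q5  //  ((q5 ∨ ¬q5) → ¬q1).
          branch 2.2.1 (add ¬q5):
            ○ open, literals {q3=T, q4=T, q5=F}.
          branch 2.2.2 (add ((q5 ∨ ¬q5) → ¬q1)):
            ((q5 ∨ ¬q5) → ¬q1): β-rule — branch into ¬(q5 ∨ ¬q5)  //  ¬q1.
              branch 2.2.2.1 (add ¬(q5 ∨ ¬q5)):
                ¬(q5 ∨ ¬q5): α-rule — add ¬q5, ¬¬q5.
                × closes — contains both q5 and ¬q5.
              branch 2.2.2.2 (add ¬q1):
                ○ open, literals {q1=F, q3=T, q4=T}.
4 branches closed, 6 open.
Each open branch fixes some atoms; the unmentioned ones are free. Counting distinct full assignments: branch {q3=F, q4=T} (q1, q2, q5) contributes 8 new; branch {q1=F, q3=F, q4=T, q5=F} (q2) contributes 0 new; branch {q1=F, q3=F, q4=T} (q2, q5) contributes 0 new; branch {q1=F, q4=T, q5=T} (q2, q3) contributes 2 new; branch {q3=T, q4=T, q5=F} (q1, q2) contributes 4 new; branch {q1=F, q3=T, q4=T} (q2, q5) contributes 0 new. Total: 14.

14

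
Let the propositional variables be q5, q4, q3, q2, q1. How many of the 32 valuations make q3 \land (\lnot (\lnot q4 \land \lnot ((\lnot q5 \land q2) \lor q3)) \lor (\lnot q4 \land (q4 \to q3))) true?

16

Initial set: {(q3 \land (\lnot (\lnot q4 \land \lnot ((\lnot q5 \land q2) \lor q3)) \lor (\lnot q4 \land (q4 \to q3))))}.
(q3 \land (\lnot (\lnot q4 \land \lnot ((\lnot q5 \land q2) \lor q3)) \lor (\lnot q4 \land (q4 \to q3)))): α-rule — add q3, (\lnot (\lnot q4 \land \lnot ((\lnot q5 \land q2) \lor q3)) \lor (\lnot q4 \land (q4 \to q3))).
(\lnot (\lnot q4 \land \lnot ((\lnot q5 \land q2) \lor q3)) \lor (\lnot q4 \land (q4 \to q3))): β-rule — branch into \lnot (\lnot q4 \land \lnot ((\lnot q5 \land q2) \lor q3))  //  (\lnot q4 \land (q4 \to q3)).
  branch 1 (add \lnot (\lnot q4 \land \lnot ((\lnot q5 \land q2) \lor q3))):
    \lnot (\lnot q4 \land \lnot ((\lnot q5 \land q2) \lor q3)): β-rule — branch into \lnot \lnot q4  //  \lnot \lnot ((\lnot q5 \land q2) \lor q3).
      branch 1.1 (add \lnot \lnot q4):
        ○ open, literals {q3=1, q4=1}.
      branch 1.2 (add \lnot \lnot ((\lnot q5 \land q2) \lor q3)):
        \lnot \lnot ((\lnot q5 \land q2) \lor q3): β-rule — branch into (\lnot q5 \land q2)  //  q3.
          branch 1.2.1 (add (\lnot q5 \land q2)):
            (\lnot q5 \land q2): α-rule — add \lnot q5, q2.
            ○ open, literals {q2=1, q3=1, q5=0}.
          branch 1.2.2 (add q3):
            ○ open, literals {q3=1}.
  branch 2 (add (\lnot q4 \land (q4 \to q3))):
    (\lnot q4 \land (q4 \to q3)): α-rule — add \lnot q4, (q4 \to q3).
    (q4 \to q3): β-rule — branch into \lnot q4  //  q3.
      branch 2.1 (add \lnot q4):
        ○ open, literals {q3=1, q4=0}.
      branch 2.2 (add q3):
        ○ open, literals {q3=1, q4=0}.
0 branches closed, 5 open.
Each open branch fixes some atoms; the unmentioned ones are free. Counting distinct full assignments: branch {q3=1, q4=1} (q5, q2, q1) contributes 8 new; branch {q2=1, q3=1, q5=0} (q4, q1) contributes 2 new; branch {q3=1} (q5, q4, q2, q1) contributes 6 new; branch {q3=1, q4=0} (q5, q2, q1) contributes 0 new; branch {q3=1, q4=0} (q5, q2, q1) contributes 0 new. Total: 16.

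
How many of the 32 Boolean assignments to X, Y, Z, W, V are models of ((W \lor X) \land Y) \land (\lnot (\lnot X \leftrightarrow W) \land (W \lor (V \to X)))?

4

Initial set: {(((W \lor X) \land Y) \land (\lnot (\lnot X \leftrightarrow W) \land (W \lor (V \to X))))}.
(((W \lor X) \land Y) \land (\lnot (\lnot X \leftrightarrow W) \land (W \lor (V \to X)))): α-rule — add ((W \lor X) \land Y), (\lnot (\lnot X \leftrightarrow W) \land (W \lor (V \to X))).
((W \lor X) \land Y): α-rule — add (W \lor X), Y.
(\lnot (\lnot X \leftrightarrow W) \land (W \lor (V \to X))): α-rule — add \lnot (\lnot X \leftrightarrow W), (W \lor (V \to X)).
(W \lor X): β-rule — branch into W  //  X.
  branch 1 (add W):
    \lnot (\lnot X \leftrightarrow W): β-rule — branch into \lnot X, \lnot W  //  \lnot \lnot X, W.
      branch 1.1 (add \lnot X, \lnot W):
        × closes — contains both W and \lnot W.
      branch 1.2 (add \lnot \lnot X, W):
        (W \lor (V \to X)): β-rule — branch into W  //  (V \to X).
          branch 1.2.1 (add W):
            ○ open, literals {W=true, X=true, Y=true}.
          branch 1.2.2 (add (V \to X)):
            (V \to X): β-rule — branch into \lnot V  //  X.
              branch 1.2.2.1 (add \lnot V):
                ○ open, literals {V=false, W=true, X=true, Y=true}.
              branch 1.2.2.2 (add X):
                ○ open, literals {W=true, X=true, Y=true}.
  branch 2 (add X):
    \lnot (\lnot X \leftrightarrow W): β-rule — branch into \lnot X, \lnot W  //  \lnot \lnot X, W.
      branch 2.1 (add \lnot X, \lnot W):
        × closes — contains both X and \lnot X.
      branch 2.2 (add \lnot \lnot X, W):
        (W \lor (V \to X)): β-rule — branch into W  //  (V \to X).
          branch 2.2.1 (add W):
            ○ open, literals {W=true, X=true, Y=true}.
          branch 2.2.2 (add (V \to X)):
            (V \to X): β-rule — branch into \lnot V  //  X.
              branch 2.2.2.1 (add \lnot V):
                ○ open, literals {V=false, W=true, X=true, Y=true}.
              branch 2.2.2.2 (add X):
                ○ open, literals {W=true, X=true, Y=true}.
2 branches closed, 6 open.
Each open branch fixes some atoms; the unmentioned ones are free. Counting distinct full assignments: branch {W=true, X=true, Y=true} (Z, V) contributes 4 new; branch {V=false, W=true, X=true, Y=true} (Z) contributes 0 new; branch {W=true, X=true, Y=true} (Z, V) contributes 0 new; branch {W=true, X=true, Y=true} (Z, V) contributes 0 new; branch {V=false, W=true, X=true, Y=true} (Z) contributes 0 new; branch {W=true, X=true, Y=true} (Z, V) contributes 0 new. Total: 4.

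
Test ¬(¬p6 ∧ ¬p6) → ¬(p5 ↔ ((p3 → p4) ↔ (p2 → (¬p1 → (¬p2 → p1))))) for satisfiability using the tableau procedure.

Satisfiable

Initial set: {(¬(¬p6 ∧ ¬p6) → ¬(p5 ↔ ((p3 → p4) ↔ (p2 → (¬p1 → (¬p2 → p1))))))}.
(¬(¬p6 ∧ ¬p6) → ¬(p5 ↔ ((p3 → p4) ↔ (p2 → (¬p1 → (¬p2 → p1)))))): β-rule — branch into ¬¬(¬p6 ∧ ¬p6)  //  ¬(p5 ↔ ((p3 → p4) ↔ (p2 → (¬p1 → (¬p2 → p1))))).
  branch 1 (add ¬¬(¬p6 ∧ ¬p6)):
    ¬¬(¬p6 ∧ ¬p6): α-rule — add ¬p6, ¬p6.
    ○ open, literals {p6=F}.
  branch 2 (add ¬(p5 ↔ ((p3 → p4) ↔ (p2 → (¬p1 → (¬p2 → p1)))))):
    ¬(p5 ↔ ((p3 → p4) ↔ (p2 → (¬p1 → (¬p2 → p1))))): β-rule — branch into p5, ¬((p3 → p4) ↔ (p2 → (¬p1 → (¬p2 → p1))))  //  ¬p5, ((p3 → p4) ↔ (p2 → (¬p1 → (¬p2 → p1)))).
      branch 2.1 (add p5, ¬((p3 → p4) ↔ (p2 → (¬p1 → (¬p2 → p1))))):
        ¬((p3 → p4) ↔ (p2 → (¬p1 → (¬p2 → p1)))): β-rule — branch into (p3 → p4), ¬(p2 → (¬p1 → (¬p2 → p1)))  //  ¬(p3 → p4), (p2 → (¬p1 → (¬p2 → p1))).
          branch 2.1.1 (add (p3 → p4), ¬(p2 → (¬p1 → (¬p2 → p1)))):
            ¬(p2 → (¬p1 → (¬p2 → p1))): α-rule — add p2, ¬(¬p1 → (¬p2 → p1)).
            ¬(¬p1 → (¬p2 → p1)): α-rule — add ¬p1, ¬(¬p2 → p1).
            ¬(¬p2 → p1): α-rule — add ¬p2, ¬p1.
            × closes — contains both p2 and ¬p2.
          branch 2.1.2 (add ¬(p3 → p4), (p2 → (¬p1 → (¬p2 → p1)))):
            ¬(p3 → p4): α-rule — add p3, ¬p4.
            (p2 → (¬p1 → (¬p2 → p1))): β-rule — branch into ¬p2  //  (¬p1 → (¬p2 → p1)).
              branch 2.1.2.1 (add ¬p2):
                ○ open, literals {p2=F, p3=T, p4=F, p5=T}.
              branch 2.1.2.2 (add (¬p1 → (¬p2 → p1))):
                (¬p1 → (¬p2 → p1)): β-rule — branch into ¬¬p1  //  (¬p2 → p1).
                  branch 2.1.2.2.1 (add ¬¬p1):
                    ○ open, literals {p1=T, p3=T, p4=F, p5=T}.
                  branch 2.1.2.2.2 (add (¬p2 → p1)):
                    (¬p2 → p1): β-rule — branch into ¬¬p2  //  p1.
                      branch 2.1.2.2.2.1 (add ¬¬p2):
                        ○ open, literals {p2=T, p3=T, p4=F, p5=T}.
                      branch 2.1.2.2.2.2 (add p1):
                        ○ open, literals {p1=T, p3=T, p4=F, p5=T}.
      branch 2.2 (add ¬p5, ((p3 → p4) ↔ (p2 → (¬p1 → (¬p2 → p1))))):
        ((p3 → p4) ↔ (p2 → (¬p1 → (¬p2 → p1)))): β-rule — branch into (p3 → p4), (p2 → (¬p1 → (¬p2 → p1)))  //  ¬(p3 → p4), ¬(p2 → (¬p1 → (¬p2 → p1))).
          branch 2.2.1 (add (p3 → p4), (p2 → (¬p1 → (¬p2 → p1)))):
            (p3 → p4): β-rule — branch into ¬p3  //  p4.
              branch 2.2.1.1 (add ¬p3):
                (p2 → (¬p1 → (¬p2 → p1))): β-rule — branch into ¬p2  //  (¬p1 → (¬p2 → p1)).
                  branch 2.2.1.1.1 (add ¬p2):
                    ○ open, literals {p2=F, p3=F, p5=F}.
                  branch 2.2.1.1.2 (add (¬p1 → (¬p2 → p1))):
                    (¬p1 → (¬p2 → p1)): β-rule — branch into ¬¬p1  //  (¬p2 → p1).
                      branch 2.2.1.1.2.1 (add ¬¬p1):
                        ○ open, literals {p1=T, p3=F, p5=F}.
                      branch 2.2.1.1.2.2 (add (¬p2 → p1)):
                        (¬p2 → p1): β-rule — branch into ¬¬p2  //  p1.
                          branch 2.2.1.1.2.2.1 (add ¬¬p2):
                            ○ open, literals {p2=T, p3=F, p5=F}.
                          branch 2.2.1.1.2.2.2 (add p1):
                            ○ open, literals {p1=T, p3=F, p5=F}.
              branch 2.2.1.2 (add p4):
                (p2 → (¬p1 → (¬p2 → p1))): β-rule — branch into ¬p2  //  (¬p1 → (¬p2 → p1)).
                  branch 2.2.1.2.1 (add ¬p2):
                    ○ open, literals {p2=F, p4=T, p5=F}.
                  branch 2.2.1.2.2 (add (¬p1 → (¬p2 → p1))):
                    (¬p1 → (¬p2 → p1)): β-rule — branch into ¬¬p1  //  (¬p2 → p1).
                      branch 2.2.1.2.2.1 (add ¬¬p1):
                        ○ open, literals {p1=T, p4=T, p5=F}.
                      branch 2.2.1.2.2.2 (add (¬p2 → p1)):
                        (¬p2 → p1): β-rule — branch into ¬¬p2  //  p1.
                          branch 2.2.1.2.2.2.1 (add ¬¬p2):
                            ○ open, literals {p2=T, p4=T, p5=F}.
                          branch 2.2.1.2.2.2.2 (add p1):
                            ○ open, literals {p1=T, p4=T, p5=F}.
          branch 2.2.2 (add ¬(p3 → p4), ¬(p2 → (¬p1 → (¬p2 → p1)))):
            ¬(p3 → p4): α-rule — add p3, ¬p4.
            ¬(p2 → (¬p1 → (¬p2 → p1))): α-rule — add p2, ¬(¬p1 → (¬p2 → p1)).
            ¬(¬p1 → (¬p2 → p1)): α-rule — add ¬p1, ¬(¬p2 → p1).
            ¬(¬p2 → p1): α-rule — add ¬p2, ¬p1.
            × closes — contains both p2 and ¬p2.
2 branches closed, 13 open.
An open branch gives a satisfying assignment: p6=F.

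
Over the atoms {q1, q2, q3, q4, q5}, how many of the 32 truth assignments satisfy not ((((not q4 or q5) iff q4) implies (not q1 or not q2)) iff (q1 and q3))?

Initial set: {not ((((not q4 or q5) iff q4) implies (not q1 or not q2)) iff (q1 and q3))}.
not ((((not q4 or q5) iff q4) implies (not q1 or not q2)) iff (q1 and q3)): β-rule — branch into (((not q4 or q5) iff q4) implies (not q1 or not q2)), not (q1 and q3)  //  not (((not q4 or q5) iff q4) implies (not q1 or not q2)), (q1 and q3).
  branch 1 (add (((not q4 or q5) iff q4) implies (not q1 or not q2)), not (q1 and q3)):
    (((not q4 or q5) iff q4) implies (not q1 or not q2)): β-rule — branch into not ((not q4 or q5) iff q4)  //  (not q1 or not q2).
      branch 1.1 (add not ((not q4 or q5) iff q4)):
        not (q1 and q3): β-rule — branch into not q1  //  not q3.
          branch 1.1.1 (add not q1):
            not ((not q4 or q5) iff q4): β-rule — branch into (not q4 or q5), not q4  //  not (not q4 or q5), q4.
              branch 1.1.1.1 (add (not q4 or q5), not q4):
                (not q4 or q5): β-rule — branch into not q4  //  q5.
                  branch 1.1.1.1.1 (add not q4):
                    ○ open, literals {q1=F, q4=F}.
                  branch 1.1.1.1.2 (add q5):
                    ○ open, literals {q1=F, q4=F, q5=T}.
              branch 1.1.1.2 (add not (not q4 or q5), q4):
                not (not q4 or q5): α-rule — add not not q4, not q5.
                ○ open, literals {q1=F, q4=T, q5=F}.
          branch 1.1.2 (add not q3):
            not ((not q4 or q5) iff q4): β-rule — branch into (not q4 or q5), not q4  //  not (not q4 or q5), q4.
              branch 1.1.2.1 (add (not q4 or q5), not q4):
                (not q4 or q5): β-rule — branch into not q4  //  q5.
                  branch 1.1.2.1.1 (add not q4):
                    ○ open, literals {q3=F, q4=F}.
                  branch 1.1.2.1.2 (add q5):
                    ○ open, literals {q3=F, q4=F, q5=T}.
              branch 1.1.2.2 (add not (not q4 or q5), q4):
                not (not q4 or q5): α-rule — add not not q4, not q5.
                ○ open, literals {q3=F, q4=T, q5=F}.
      branch 1.2 (add (not q1 or not q2)):
        not (q1 and q3): β-rule — branch into not q1  //  not q3.
          branch 1.2.1 (add not q1):
            (not q1 or not q2): β-rule — branch into not q1  //  not q2.
              branch 1.2.1.1 (add not q1):
                ○ open, literals {q1=F}.
              branch 1.2.1.2 (add not q2):
                ○ open, literals {q1=F, q2=F}.
          branch 1.2.2 (add not q3):
            (not q1 or not q2): β-rule — branch into not q1  //  not q2.
              branch 1.2.2.1 (add not q1):
                ○ open, literals {q1=F, q3=F}.
              branch 1.2.2.2 (add not q2):
                ○ open, literals {q2=F, q3=F}.
  branch 2 (add not (((not q4 or q5) iff q4) implies (not q1 or not q2)), (q1 and q3)):
    not (((not q4 or q5) iff q4) implies (not q1 or not q2)): α-rule — add ((not q4 or q5) iff q4), not (not q1 or not q2).
    (q1 and q3): α-rule — add q1, q3.
    not (not q1 or not q2): α-rule — add not not q1, not not q2.
    ((not q4 or q5) iff q4): β-rule — branch into (not q4 or q5), q4  //  not (not q4 or q5), not q4.
      branch 2.1 (add (not q4 or q5), q4):
        (not q4 or q5): β-rule — branch into not q4  //  q5.
          branch 2.1.1 (add not q4):
            × closes — contains both q4 and not q4.
          branch 2.1.2 (add q5):
            ○ open, literals {q1=T, q2=T, q3=T, q4=T, q5=T}.
      branch 2.2 (add not (not q4 or q5), not q4):
        not (not q4 or q5): α-rule — add not not q4, not q5.
        × closes — contains both q4 and not q4.
2 branches closed, 11 open.
Each open branch fixes some atoms; the unmentioned ones are free. Counting distinct full assignments: branch {q1=F, q4=F} (q2, q3, q5) contributes 8 new; branch {q1=F, q4=F, q5=T} (q2, q3) contributes 0 new; branch {q1=F, q4=T, q5=F} (q2, q3) contributes 4 new; branch {q3=F, q4=F} (q1, q2, q5) contributes 4 new; branch {q3=F, q4=F, q5=T} (q1, q2) contributes 0 new; branch {q3=F, q4=T, q5=F} (q1, q2) contributes 2 new; branch {q1=F} (q2, q3, q4, q5) contributes 4 new; branch {q1=F, q2=F} (q3, q4, q5) contributes 0 new; branch {q1=F, q3=F} (q2, q4, q5) contributes 0 new; branch {q2=F, q3=F} (q1, q4, q5) contributes 1 new; branch {q1=T, q2=T, q3=T, q4=T, q5=T} (none free) contributes 1 new. Total: 24.

24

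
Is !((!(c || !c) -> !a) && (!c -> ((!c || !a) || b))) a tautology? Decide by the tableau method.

Assume the negation and expand:
Initial set: {F !((!(c || !c) -> !a) && (!c -> ((!c || !a) || b)))}.
F !((!(c || !c) -> !a) && (!c -> ((!c || !a) || b))): α-rule — add T (!(c || !c) -> !a), T (!c -> ((!c || !a) || b)).
T (!(c || !c) -> !a): β-rule — branch into F !(c || !c)  //  T !a.
  branch 1 (add F !(c || !c)):
    T (!c -> ((!c || !a) || b)): β-rule — branch into F !c  //  T ((!c || !a) || b).
      branch 1.1 (add F !c):
        F !(c || !c): β-rule — branch into T c  //  T !c.
          branch 1.1.1 (add T c):
            ○ open, literals {c=1}.
          branch 1.1.2 (add T !c):
            × closes — contains both c and !c.
      branch 1.2 (add T ((!c || !a) || b)):
        F !(c || !c): β-rule — branch into T c  //  T !c.
          branch 1.2.1 (add T c):
            T ((!c || !a) || b): β-rule — branch into T (!c || !a)  //  T b.
              branch 1.2.1.1 (add T (!c || !a)):
                T (!c || !a): β-rule — branch into T !c  //  T !a.
                  branch 1.2.1.1.1 (add T !c):
                    × closes — contains both c and !c.
                  branch 1.2.1.1.2 (add T !a):
                    ○ open, literals {a=0, c=1}.
              branch 1.2.1.2 (add T b):
                ○ open, literals {b=1, c=1}.
          branch 1.2.2 (add T !c):
            T ((!c || !a) || b): β-rule — branch into T (!c || !a)  //  T b.
              branch 1.2.2.1 (add T (!c || !a)):
                T (!c || !a): β-rule — branch into T !c  //  T !a.
                  branch 1.2.2.1.1 (add T !c):
                    ○ open, literals {c=0}.
                  branch 1.2.2.1.2 (add T !a):
                    ○ open, literals {a=0, c=0}.
              branch 1.2.2.2 (add T b):
                ○ open, literals {b=1, c=0}.
  branch 2 (add T !a):
    T (!c -> ((!c || !a) || b)): β-rule — branch into F !c  //  T ((!c || !a) || b).
      branch 2.1 (add F !c):
        ○ open, literals {a=0, c=1}.
      branch 2.2 (add T ((!c || !a) || b)):
        T ((!c || !a) || b): β-rule — branch into T (!c || !a)  //  T b.
          branch 2.2.1 (add T (!c || !a)):
            T (!c || !a): β-rule — branch into T !c  //  T !a.
              branch 2.2.1.1 (add T !c):
                ○ open, literals {a=0, c=0}.
              branch 2.2.1.2 (add T !a):
                ○ open, literals {a=0}.
          branch 2.2.2 (add T b):
            ○ open, literals {a=0, b=1}.
2 branches closed, 10 open.
An open branch gives a countermodel: c=1 (unmentioned atoms arbitrary); under it the original formula is false.

Not valid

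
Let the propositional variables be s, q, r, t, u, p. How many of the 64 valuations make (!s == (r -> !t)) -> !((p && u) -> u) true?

32

Initial set: {T ((!s == (r -> !t)) -> !((p && u) -> u))}.
T ((!s == (r -> !t)) -> !((p && u) -> u)): β-rule — branch into F (!s == (r -> !t))  //  T !((p && u) -> u).
  branch 1 (add F (!s == (r -> !t))):
    F (!s == (r -> !t)): β-rule — branch into T !s, F (r -> !t)  //  F !s, T (r -> !t).
      branch 1.1 (add T !s, F (r -> !t)):
        F (r -> !t): α-rule — add T r, F !t.
        ○ open, literals {r=T, s=F, t=T}.
      branch 1.2 (add F !s, T (r -> !t)):
        T (r -> !t): β-rule — branch into F r  //  T !t.
          branch 1.2.1 (add F r):
            ○ open, literals {r=F, s=T}.
          branch 1.2.2 (add T !t):
            ○ open, literals {s=T, t=F}.
  branch 2 (add T !((p && u) -> u)):
    T !((p && u) -> u): α-rule — add T (p && u), F u.
    T (p && u): α-rule — add T p, T u.
    × closes — contains both u and !u.
1 branch closed, 3 open.
Each open branch fixes some atoms; the unmentioned ones are free. Counting distinct full assignments: branch {r=T, s=F, t=T} (q, u, p) contributes 8 new; branch {r=F, s=T} (q, t, u, p) contributes 16 new; branch {s=T, t=F} (q, r, u, p) contributes 8 new. Total: 32.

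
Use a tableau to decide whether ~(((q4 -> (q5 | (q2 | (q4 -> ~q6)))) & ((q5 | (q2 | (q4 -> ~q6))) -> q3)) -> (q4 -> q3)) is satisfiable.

Unsatisfiable

Initial set: {~(((q4 -> (q5 | (q2 | (q4 -> ~q6)))) & ((q5 | (q2 | (q4 -> ~q6))) -> q3)) -> (q4 -> q3))}.
~(((q4 -> (q5 | (q2 | (q4 -> ~q6)))) & ((q5 | (q2 | (q4 -> ~q6))) -> q3)) -> (q4 -> q3)): α-rule — add ((q4 -> (q5 | (q2 | (q4 -> ~q6)))) & ((q5 | (q2 | (q4 -> ~q6))) -> q3)), ~(q4 -> q3).
((q4 -> (q5 | (q2 | (q4 -> ~q6)))) & ((q5 | (q2 | (q4 -> ~q6))) -> q3)): α-rule — add (q4 -> (q5 | (q2 | (q4 -> ~q6)))), ((q5 | (q2 | (q4 -> ~q6))) -> q3).
~(q4 -> q3): α-rule — add q4, ~q3.
(q4 -> (q5 | (q2 | (q4 -> ~q6)))): β-rule — branch into ~q4  //  (q5 | (q2 | (q4 -> ~q6))).
  branch 1 (add ~q4):
    × closes — contains both q4 and ~q4.
  branch 2 (add (q5 | (q2 | (q4 -> ~q6)))):
    ((q5 | (q2 | (q4 -> ~q6))) -> q3): β-rule — branch into ~(q5 | (q2 | (q4 -> ~q6)))  //  q3.
      branch 2.1 (add ~(q5 | (q2 | (q4 -> ~q6)))):
        ~(q5 | (q2 | (q4 -> ~q6))): α-rule — add ~q5, ~(q2 | (q4 -> ~q6)).
        ~(q2 | (q4 -> ~q6)): α-rule — add ~q2, ~(q4 -> ~q6).
        ~(q4 -> ~q6): α-rule — add q4, ~~q6.
        (q5 | (q2 | (q4 -> ~q6))): β-rule — branch into q5  //  (q2 | (q4 -> ~q6)).
          branch 2.1.1 (add q5):
            × closes — contains both q5 and ~q5.
          branch 2.1.2 (add (q2 | (q4 -> ~q6))):
            (q2 | (q4 -> ~q6)): β-rule — branch into q2  //  (q4 -> ~q6).
              branch 2.1.2.1 (add q2):
                × closes — contains both q2 and ~q2.
              branch 2.1.2.2 (add (q4 -> ~q6)):
                (q4 -> ~q6): β-rule — branch into ~q4  //  ~q6.
                  branch 2.1.2.2.1 (add ~q4):
                    × closes — contains both q4 and ~q4.
                  branch 2.1.2.2.2 (add ~q6):
                    × closes — contains both q6 and ~q6.
      branch 2.2 (add q3):
        × closes — contains both q3 and ~q3.
All 6 branches close.
Every branch closed; the formula is unsatisfiable.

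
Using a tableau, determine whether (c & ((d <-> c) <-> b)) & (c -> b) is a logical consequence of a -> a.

No

Initial set: {(a -> a); ~((c & ((d <-> c) <-> b)) & (c -> b))}.
(a -> a): β-rule — branch into ~a  //  a.
  branch 1 (add ~a):
    ~((c & ((d <-> c) <-> b)) & (c -> b)): β-rule — branch into ~(c & ((d <-> c) <-> b))  //  ~(c -> b).
      branch 1.1 (add ~(c & ((d <-> c) <-> b))):
        ~(c & ((d <-> c) <-> b)): β-rule — branch into ~c  //  ~((d <-> c) <-> b).
          branch 1.1.1 (add ~c):
            ○ open, literals {a=0, c=0}.
          branch 1.1.2 (add ~((d <-> c) <-> b)):
            ~((d <-> c) <-> b): β-rule — branch into (d <-> c), ~b  //  ~(d <-> c), b.
              branch 1.1.2.1 (add (d <-> c), ~b):
                (d <-> c): β-rule — branch into d, c  //  ~d, ~c.
                  branch 1.1.2.1.1 (add d, c):
                    ○ open, literals {a=0, b=0, c=1, d=1}.
                  branch 1.1.2.1.2 (add ~d, ~c):
                    ○ open, literals {a=0, b=0, c=0, d=0}.
              branch 1.1.2.2 (add ~(d <-> c), b):
                ~(d <-> c): β-rule — branch into d, ~c  //  ~d, c.
                  branch 1.1.2.2.1 (add d, ~c):
                    ○ open, literals {a=0, b=1, c=0, d=1}.
                  branch 1.1.2.2.2 (add ~d, c):
                    ○ open, literals {a=0, b=1, c=1, d=0}.
      branch 1.2 (add ~(c -> b)):
        ~(c -> b): α-rule — add c, ~b.
        ○ open, literals {a=0, b=0, c=1}.
  branch 2 (add a):
    ~((c & ((d <-> c) <-> b)) & (c -> b)): β-rule — branch into ~(c & ((d <-> c) <-> b))  //  ~(c -> b).
      branch 2.1 (add ~(c & ((d <-> c) <-> b))):
        ~(c & ((d <-> c) <-> b)): β-rule — branch into ~c  //  ~((d <-> c) <-> b).
          branch 2.1.1 (add ~c):
            ○ open, literals {a=1, c=0}.
          branch 2.1.2 (add ~((d <-> c) <-> b)):
            ~((d <-> c) <-> b): β-rule — branch into (d <-> c), ~b  //  ~(d <-> c), b.
              branch 2.1.2.1 (add (d <-> c), ~b):
                (d <-> c): β-rule — branch into d, c  //  ~d, ~c.
                  branch 2.1.2.1.1 (add d, c):
                    ○ open, literals {a=1, b=0, c=1, d=1}.
                  branch 2.1.2.1.2 (add ~d, ~c):
                    ○ open, literals {a=1, b=0, c=0, d=0}.
              branch 2.1.2.2 (add ~(d <-> c), b):
                ~(d <-> c): β-rule — branch into d, ~c  //  ~d, c.
                  branch 2.1.2.2.1 (add d, ~c):
                    ○ open, literals {a=1, b=1, c=0, d=1}.
                  branch 2.1.2.2.2 (add ~d, c):
                    ○ open, literals {a=1, b=1, c=1, d=0}.
      branch 2.2 (add ~(c -> b)):
        ~(c -> b): α-rule — add c, ~b.
        ○ open, literals {a=1, b=0, c=1}.
0 branches closed, 12 open.
An open branch gives a countermodel: a=0, c=0 (unmentioned atoms arbitrary); the premises hold there but the conclusion fails.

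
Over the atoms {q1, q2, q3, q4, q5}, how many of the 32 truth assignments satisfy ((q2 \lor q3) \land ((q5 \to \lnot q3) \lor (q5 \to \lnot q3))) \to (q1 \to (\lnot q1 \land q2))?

Initial set: {(((q2 \lor q3) \land ((q5 \to \lnot q3) \lor (q5 \to \lnot q3))) \to (q1 \to (\lnot q1 \land q2)))}.
(((q2 \lor q3) \land ((q5 \to \lnot q3) \lor (q5 \to \lnot q3))) \to (q1 \to (\lnot q1 \land q2))): β-rule — branch into \lnot ((q2 \lor q3) \land ((q5 \to \lnot q3) \lor (q5 \to \lnot q3)))  //  (q1 \to (\lnot q1 \land q2)).
  branch 1 (add \lnot ((q2 \lor q3) \land ((q5 \to \lnot q3) \lor (q5 \to \lnot q3)))):
    \lnot ((q2 \lor q3) \land ((q5 \to \lnot q3) \lor (q5 \to \lnot q3))): β-rule — branch into \lnot (q2 \lor q3)  //  \lnot ((q5 \to \lnot q3) \lor (q5 \to \lnot q3)).
      branch 1.1 (add \lnot (q2 \lor q3)):
        \lnot (q2 \lor q3): α-rule — add \lnot q2, \lnot q3.
        ○ open, literals {q2=false, q3=false}.
      branch 1.2 (add \lnot ((q5 \to \lnot q3) \lor (q5 \to \lnot q3))):
        \lnot ((q5 \to \lnot q3) \lor (q5 \to \lnot q3)): α-rule — add \lnot (q5 \to \lnot q3), \lnot (q5 \to \lnot q3).
        \lnot (q5 \to \lnot q3): α-rule — add q5, \lnot \lnot q3.
        \lnot (q5 \to \lnot q3): α-rule — add q5, \lnot \lnot q3.
        ○ open, literals {q3=true, q5=true}.
  branch 2 (add (q1 \to (\lnot q1 \land q2))):
    (q1 \to (\lnot q1 \land q2)): β-rule — branch into \lnot q1  //  (\lnot q1 \land q2).
      branch 2.1 (add \lnot q1):
        ○ open, literals {q1=false}.
      branch 2.2 (add (\lnot q1 \land q2)):
        (\lnot q1 \land q2): α-rule — add \lnot q1, q2.
        ○ open, literals {q1=false, q2=true}.
0 branches closed, 4 open.
Each open branch fixes some atoms; the unmentioned ones are free. Counting distinct full assignments: branch {q2=false, q3=false} (q1, q4, q5) contributes 8 new; branch {q3=true, q5=true} (q1, q2, q4) contributes 8 new; branch {q1=false} (q2, q3, q4, q5) contributes 8 new; branch {q1=false, q2=true} (q3, q4, q5) contributes 0 new. Total: 24.

24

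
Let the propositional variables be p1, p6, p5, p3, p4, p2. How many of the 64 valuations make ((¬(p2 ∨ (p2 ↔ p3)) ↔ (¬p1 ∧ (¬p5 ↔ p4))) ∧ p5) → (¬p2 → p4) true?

Initial set: {(((¬(p2 ∨ (p2 ↔ p3)) ↔ (¬p1 ∧ (¬p5 ↔ p4))) ∧ p5) → (¬p2 → p4))}.
(((¬(p2 ∨ (p2 ↔ p3)) ↔ (¬p1 ∧ (¬p5 ↔ p4))) ∧ p5) → (¬p2 → p4)): β-rule — branch into ¬((¬(p2 ∨ (p2 ↔ p3)) ↔ (¬p1 ∧ (¬p5 ↔ p4))) ∧ p5)  //  (¬p2 → p4).
  branch 1 (add ¬((¬(p2 ∨ (p2 ↔ p3)) ↔ (¬p1 ∧ (¬p5 ↔ p4))) ∧ p5)):
    ¬((¬(p2 ∨ (p2 ↔ p3)) ↔ (¬p1 ∧ (¬p5 ↔ p4))) ∧ p5): β-rule — branch into ¬(¬(p2 ∨ (p2 ↔ p3)) ↔ (¬p1 ∧ (¬p5 ↔ p4)))  //  ¬p5.
      branch 1.1 (add ¬(¬(p2 ∨ (p2 ↔ p3)) ↔ (¬p1 ∧ (¬p5 ↔ p4)))):
        ¬(¬(p2 ∨ (p2 ↔ p3)) ↔ (¬p1 ∧ (¬p5 ↔ p4))): β-rule — branch into ¬(p2 ∨ (p2 ↔ p3)), ¬(¬p1 ∧ (¬p5 ↔ p4))  //  ¬¬(p2 ∨ (p2 ↔ p3)), (¬p1 ∧ (¬p5 ↔ p4)).
          branch 1.1.1 (add ¬(p2 ∨ (p2 ↔ p3)), ¬(¬p1 ∧ (¬p5 ↔ p4))):
            ¬(p2 ∨ (p2 ↔ p3)): α-rule — add ¬p2, ¬(p2 ↔ p3).
            ¬(¬p1 ∧ (¬p5 ↔ p4)): β-rule — branch into ¬¬p1  //  ¬(¬p5 ↔ p4).
              branch 1.1.1.1 (add ¬¬p1):
                ¬(p2 ↔ p3): β-rule — branch into p2, ¬p3  //  ¬p2, p3.
                  branch 1.1.1.1.1 (add p2, ¬p3):
                    × closes — contains both p2 and ¬p2.
                  branch 1.1.1.1.2 (add ¬p2, p3):
                    ○ open, literals {p1=T, p2=F, p3=T}.
              branch 1.1.1.2 (add ¬(¬p5 ↔ p4)):
                ¬(p2 ↔ p3): β-rule — branch into p2, ¬p3  //  ¬p2, p3.
                  branch 1.1.1.2.1 (add p2, ¬p3):
                    × closes — contains both p2 and ¬p2.
                  branch 1.1.1.2.2 (add ¬p2, p3):
                    ¬(¬p5 ↔ p4): β-rule — branch into ¬p5, ¬p4  //  ¬¬p5, p4.
                      branch 1.1.1.2.2.1 (add ¬p5, ¬p4):
                        ○ open, literals {p2=F, p3=T, p4=F, p5=F}.
                      branch 1.1.1.2.2.2 (add ¬¬p5, p4):
                        ○ open, literals {p2=F, p3=T, p4=T, p5=T}.
          branch 1.1.2 (add ¬¬(p2 ∨ (p2 ↔ p3)), (¬p1 ∧ (¬p5 ↔ p4))):
            (¬p1 ∧ (¬p5 ↔ p4)): α-rule — add ¬p1, (¬p5 ↔ p4).
            ¬¬(p2 ∨ (p2 ↔ p3)): β-rule — branch into p2  //  (p2 ↔ p3).
              branch 1.1.2.1 (add p2):
                (¬p5 ↔ p4): β-rule — branch into ¬p5, p4  //  ¬¬p5, ¬p4.
                  branch 1.1.2.1.1 (add ¬p5, p4):
                    ○ open, literals {p1=F, p2=T, p4=T, p5=F}.
                  branch 1.1.2.1.2 (add ¬¬p5, ¬p4):
                    ○ open, literals {p1=F, p2=T, p4=F, p5=T}.
              branch 1.1.2.2 (add (p2 ↔ p3)):
                (¬p5 ↔ p4): β-rule — branch into ¬p5, p4  //  ¬¬p5, ¬p4.
                  branch 1.1.2.2.1 (add ¬p5, p4):
                    (p2 ↔ p3): β-rule — branch into p2, p3  //  ¬p2, ¬p3.
                      branch 1.1.2.2.1.1 (add p2, p3):
                        ○ open, literals {p1=F, p2=T, p3=T, p4=T, p5=F}.
                      branch 1.1.2.2.1.2 (add ¬p2, ¬p3):
                        ○ open, literals {p1=F, p2=F, p3=F, p4=T, p5=F}.
                  branch 1.1.2.2.2 (add ¬¬p5, ¬p4):
                    (p2 ↔ p3): β-rule — branch into p2, p3  //  ¬p2, ¬p3.
                      branch 1.1.2.2.2.1 (add p2, p3):
                        ○ open, literals {p1=F, p2=T, p3=T, p4=F, p5=T}.
                      branch 1.1.2.2.2.2 (add ¬p2, ¬p3):
                        ○ open, literals {p1=F, p2=F, p3=F, p4=F, p5=T}.
      branch 1.2 (add ¬p5):
        ○ open, literals {p5=F}.
  branch 2 (add (¬p2 → p4)):
    (¬p2 → p4): β-rule — branch into ¬¬p2  //  p4.
      branch 2.1 (add ¬¬p2):
        ○ open, literals {p2=T}.
      branch 2.2 (add p4):
        ○ open, literals {p4=T}.
2 branches closed, 12 open.
Each open branch fixes some atoms; the unmentioned ones are free. Counting distinct full assignments: branch {p1=T, p2=F, p3=T} (p6, p5, p4) contributes 8 new; branch {p2=F, p3=T, p4=F, p5=F} (p1, p6) contributes 2 new; branch {p2=F, p3=T, p4=T, p5=T} (p1, p6) contributes 2 new; branch {p1=F, p2=T, p4=T, p5=F} (p6, p3) contributes 4 new; branch {p1=F, p2=T, p4=F, p5=T} (p6, p3) contributes 4 new; branch {p1=F, p2=T, p3=T, p4=T, p5=F} (p6) contributes 0 new; branch {p1=F, p2=F, p3=F, p4=T, p5=F} (p6) contributes 2 new; branch {p1=F, p2=T, p3=T, p4=F, p5=T} (p6) contributes 0 new; branch {p1=F, p2=F, p3=F, p4=F, p5=T} (p6) contributes 2 new; branch {p5=F} (p1, p6, p3, p4, p2) contributes 20 new; branch {p2=T} (p1, p6, p5, p3, p4) contributes 12 new; branch {p4=T} (p1, p6, p5, p3, p2) contributes 4 new. Total: 60.

60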